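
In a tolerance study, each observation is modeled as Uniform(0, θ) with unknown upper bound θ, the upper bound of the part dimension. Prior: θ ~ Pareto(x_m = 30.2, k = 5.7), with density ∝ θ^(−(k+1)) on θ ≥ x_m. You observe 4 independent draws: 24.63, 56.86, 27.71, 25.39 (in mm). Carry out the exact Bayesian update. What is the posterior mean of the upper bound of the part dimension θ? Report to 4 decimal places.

63.3956

A Pareto(scale x_m, shape k) prior on the upper bound θ of Uniform(0, θ) is conjugate: posterior is Pareto(max(x_m, max xᵢ), k + n).
Sample maximum = 56.86; prior scale x_m = 30.2 → posterior scale = max = 56.86.
Posterior shape = 5.7 + 4 = 9.7.
E[θ|data] = k·x_m/(k−1) = 9.7·56.86/8.7 = 63.3956.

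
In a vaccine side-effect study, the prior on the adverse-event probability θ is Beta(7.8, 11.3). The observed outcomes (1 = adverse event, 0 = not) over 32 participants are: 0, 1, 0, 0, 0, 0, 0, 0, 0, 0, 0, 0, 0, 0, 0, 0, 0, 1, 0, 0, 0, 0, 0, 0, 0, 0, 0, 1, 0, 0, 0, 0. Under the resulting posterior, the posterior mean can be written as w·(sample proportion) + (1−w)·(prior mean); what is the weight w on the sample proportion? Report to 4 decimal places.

The Beta prior is conjugate to a Binomial/Bernoulli likelihood; the update adds successes to α and failures to β.
Posterior mean = (α₀+k)/(α₀+β₀+n) = [n/(α₀+β₀+n)]·(k/n) + [(α₀+β₀)/(α₀+β₀+n)]·α₀/(α₀+β₀), so only n and the prior enter the weight.
The weight on the data is w = n/(α₀+β₀+n) = 32/(7.8+11.3+32) = 32/51.1 = 0.6262.

0.6262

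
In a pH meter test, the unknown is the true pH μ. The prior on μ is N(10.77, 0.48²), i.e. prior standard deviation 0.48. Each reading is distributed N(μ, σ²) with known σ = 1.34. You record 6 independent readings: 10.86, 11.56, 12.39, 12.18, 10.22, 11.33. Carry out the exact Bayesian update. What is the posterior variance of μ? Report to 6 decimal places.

0.130178

For Normal data with known variance σ², a Normal(μ₀, σ₀²) prior on μ is conjugate. Posterior precision = 1/σ₀² + n/σ²; posterior mean is the precision-weighted average of μ₀ and x̄.
σ₀² = 0.48² = 0.2304, σ² = 1.34² = 1.7956; σ² + n·σ₀² = 1.7956 + 6·0.2304 = 3.178.
Posterior precision = 1/σ₀² + n/σ² = 1/0.2304 + 6/1.7956 = (σ² + n·σ₀²)/(σ₀²σ²) = 3.178/(0.2304·1.7956); posterior variance σₙ² = σ₀²σ²/(σ² + n·σ₀²) = 0.2304·1.7956/3.178 = 0.130178.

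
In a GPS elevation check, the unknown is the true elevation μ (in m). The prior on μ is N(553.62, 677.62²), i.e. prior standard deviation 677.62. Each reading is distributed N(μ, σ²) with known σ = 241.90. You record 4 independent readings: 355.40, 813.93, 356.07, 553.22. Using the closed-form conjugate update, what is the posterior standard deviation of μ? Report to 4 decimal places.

119.0681

For Normal data with known variance σ², a Normal(μ₀, σ₀²) prior on μ is conjugate. Posterior precision = 1/σ₀² + n/σ²; posterior mean is the precision-weighted average of μ₀ and x̄.
σ₀² = 677.62² = 459168.8644, σ² = 241.90² = 58515.61; σ² + n·σ₀² = 58515.61 + 4·459168.8644 = 1895191.0676.
Posterior precision = 1/σ₀² + n/σ² = 1/459168.8644 + 4/58515.61 = (σ² + n·σ₀²)/(σ₀²σ²) = 1895191.0676/(459168.8644·58515.61); posterior variance σₙ² = σ₀²σ²/(σ² + n·σ₀²) = 459168.8644·58515.61/1895191.0676 = 14177.222895.
Posterior SD = √σₙ² = √(459168.8644·58515.61/1895191.0676) = 119.0681.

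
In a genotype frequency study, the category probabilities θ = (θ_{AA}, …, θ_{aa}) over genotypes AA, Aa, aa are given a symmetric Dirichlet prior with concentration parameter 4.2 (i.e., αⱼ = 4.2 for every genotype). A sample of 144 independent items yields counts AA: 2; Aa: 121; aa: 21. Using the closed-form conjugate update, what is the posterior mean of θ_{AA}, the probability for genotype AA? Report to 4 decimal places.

0.0396

The Dirichlet prior is conjugate to the Multinomial likelihood: each posterior αⱼ = prior αⱼ + observed count nⱼ.
Posterior concentration: (6.2, 125.2, 25.2), total = 156.6.
E[θ_{AA}|data] = α_{AA}/Σα = 6.2/156.6 = 0.0396.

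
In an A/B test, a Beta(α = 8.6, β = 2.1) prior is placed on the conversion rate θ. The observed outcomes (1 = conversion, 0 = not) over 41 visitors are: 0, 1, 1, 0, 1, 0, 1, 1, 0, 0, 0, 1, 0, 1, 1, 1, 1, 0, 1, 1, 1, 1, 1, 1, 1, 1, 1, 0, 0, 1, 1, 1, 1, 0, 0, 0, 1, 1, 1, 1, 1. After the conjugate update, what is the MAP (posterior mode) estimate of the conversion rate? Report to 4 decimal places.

The Beta prior is conjugate to a Binomial/Bernoulli likelihood; the update adds successes to α and failures to β.
Posterior: Beta(α+k, β+n−k) = Beta(8.6+28, 2.1+13) = Beta(36.6, 15.1).
Mode of Beta(a,b) for a,b>1 is (a−1)/(a+b−2) = 35.6/49.7 = 0.7163.

0.7163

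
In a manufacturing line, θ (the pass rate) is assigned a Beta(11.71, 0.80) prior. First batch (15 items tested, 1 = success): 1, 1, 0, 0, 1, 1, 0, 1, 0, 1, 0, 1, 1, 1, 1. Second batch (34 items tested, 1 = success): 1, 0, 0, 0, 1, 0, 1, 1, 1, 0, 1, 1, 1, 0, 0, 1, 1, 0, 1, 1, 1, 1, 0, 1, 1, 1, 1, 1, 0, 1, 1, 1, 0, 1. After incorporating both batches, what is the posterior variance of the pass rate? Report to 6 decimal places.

0.003176

The Beta prior is conjugate to a Binomial/Bernoulli likelihood; the update adds successes to α and failures to β.
After batch 1: Beta(11.71+10, 0.80+5) = Beta(21.71, 5.80).
After batch 2: Beta(21.71+23, 5.80+11) = Beta(44.71, 16.80).
Var = αβ/((α+β)²(α+β+1)) = 44.71·16.80/(61.51²·62.51) = 0.003176.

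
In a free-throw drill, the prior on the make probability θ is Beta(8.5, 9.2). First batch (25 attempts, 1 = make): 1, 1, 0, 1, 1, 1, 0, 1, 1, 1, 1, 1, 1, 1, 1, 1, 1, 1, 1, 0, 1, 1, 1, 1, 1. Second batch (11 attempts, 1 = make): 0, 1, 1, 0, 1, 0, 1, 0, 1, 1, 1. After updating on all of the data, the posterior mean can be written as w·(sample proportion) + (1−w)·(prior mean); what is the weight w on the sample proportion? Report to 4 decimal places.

0.6704

The Beta prior is conjugate to a Binomial/Bernoulli likelihood; the update adds successes to α and failures to β.
Total number of attempts: n = 25 + 11 = 36.
Posterior mean = (α₀+k)/(α₀+β₀+n) = [n/(α₀+β₀+n)]·(k/n) + [(α₀+β₀)/(α₀+β₀+n)]·α₀/(α₀+β₀), so only n and the prior enter the weight.
The weight on the data is w = n/(α₀+β₀+n) = 36/(8.5+9.2+36) = 36/53.7 = 0.6704.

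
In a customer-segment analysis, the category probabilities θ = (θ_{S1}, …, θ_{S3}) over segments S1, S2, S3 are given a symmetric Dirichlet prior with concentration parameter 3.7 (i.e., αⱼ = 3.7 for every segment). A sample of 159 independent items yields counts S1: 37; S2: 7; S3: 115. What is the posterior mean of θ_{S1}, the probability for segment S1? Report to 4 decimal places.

0.2393

The Dirichlet prior is conjugate to the Multinomial likelihood: each posterior αⱼ = prior αⱼ + observed count nⱼ.
Posterior concentration: (40.7, 10.7, 118.7), total = 170.1.
E[θ_{S1}|data] = α_{S1}/Σα = 40.7/170.1 = 0.2393.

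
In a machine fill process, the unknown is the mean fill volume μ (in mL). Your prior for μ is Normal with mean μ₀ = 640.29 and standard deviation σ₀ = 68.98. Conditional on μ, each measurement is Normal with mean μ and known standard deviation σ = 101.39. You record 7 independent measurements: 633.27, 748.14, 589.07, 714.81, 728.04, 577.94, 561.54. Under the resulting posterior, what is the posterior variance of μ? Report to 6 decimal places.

For Normal data with known variance σ², a Normal(μ₀, σ₀²) prior on μ is conjugate. Posterior precision = 1/σ₀² + n/σ²; posterior mean is the precision-weighted average of μ₀ and x̄.
σ₀² = 68.98² = 4758.2404, σ² = 101.39² = 10279.9321; σ² + n·σ₀² = 10279.9321 + 7·4758.2404 = 43587.6149.
Posterior precision = 1/σ₀² + n/σ² = 1/4758.2404 + 7/10279.9321 = (σ² + n·σ₀²)/(σ₀²σ²) = 43587.6149/(4758.2404·10279.9321); posterior variance σₙ² = σ₀²σ²/(σ² + n·σ₀²) = 4758.2404·10279.9321/43587.6149 = 1122.208415.

1122.208415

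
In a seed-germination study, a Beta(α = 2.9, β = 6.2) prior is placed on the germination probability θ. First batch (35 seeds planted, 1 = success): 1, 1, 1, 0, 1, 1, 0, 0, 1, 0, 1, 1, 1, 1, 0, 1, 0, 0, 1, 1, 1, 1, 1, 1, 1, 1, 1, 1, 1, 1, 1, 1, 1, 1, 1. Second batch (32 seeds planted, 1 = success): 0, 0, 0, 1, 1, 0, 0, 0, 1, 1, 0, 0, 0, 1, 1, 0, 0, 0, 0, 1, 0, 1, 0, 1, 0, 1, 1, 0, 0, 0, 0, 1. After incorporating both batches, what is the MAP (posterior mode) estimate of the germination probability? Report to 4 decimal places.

The Beta prior is conjugate to a Binomial/Bernoulli likelihood; the update adds successes to α and failures to β.
After batch 1: Beta(2.9+28, 6.2+7) = Beta(30.9, 13.2).
After batch 2: Beta(30.9+12, 13.2+20) = Beta(42.9, 33.2).
Mode of Beta(a,b) for a,b>1 is (a−1)/(a+b−2) = 41.9/74.1 = 0.5655.

0.5655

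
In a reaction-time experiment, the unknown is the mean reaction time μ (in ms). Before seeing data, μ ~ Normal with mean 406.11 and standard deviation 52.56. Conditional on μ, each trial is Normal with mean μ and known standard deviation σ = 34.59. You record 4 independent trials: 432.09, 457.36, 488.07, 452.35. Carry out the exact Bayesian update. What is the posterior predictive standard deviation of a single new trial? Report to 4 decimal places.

38.2931

For Normal data with known variance σ², a Normal(μ₀, σ₀²) prior on μ is conjugate. Posterior precision = 1/σ₀² + n/σ²; posterior mean is the precision-weighted average of μ₀ and x̄.
σ₀² = 52.56² = 2762.5536, σ² = 34.59² = 1196.4681; σ² + n·σ₀² = 1196.4681 + 4·2762.5536 = 12246.6825.
Posterior precision = 1/σ₀² + n/σ² = 1/2762.5536 + 4/1196.4681 = (σ² + n·σ₀²)/(σ₀²σ²) = 12246.6825/(2762.5536·1196.4681); posterior variance σₙ² = σ₀²σ²/(σ² + n·σ₀²) = 2762.5536·1196.4681/12246.6825 = 269.894092.
Predictive variance for one new observation = σₙ² + σ² = 2762.5536·1196.4681/12246.6825 + 1196.4681 = σ²·(σ₀² + 12246.6825)/12246.6825 = 1196.4681·15009.2361/12246.6825 = 1466.362192; SD = √(1196.4681·15009.2361/12246.6825) = 38.2931.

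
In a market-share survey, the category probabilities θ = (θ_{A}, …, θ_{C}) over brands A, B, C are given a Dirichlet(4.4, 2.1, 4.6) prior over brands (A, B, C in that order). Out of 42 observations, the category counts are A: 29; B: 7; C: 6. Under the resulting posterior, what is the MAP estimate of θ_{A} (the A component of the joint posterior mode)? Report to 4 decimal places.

The Dirichlet prior is conjugate to the Multinomial likelihood: each posterior αⱼ = prior αⱼ + observed count nⱼ.
Posterior concentration: (33.4, 9.1, 10.6), total = 53.1.
Joint mode component: (α_{A}−1)/(Σα−K) = 32.4/50.1 = 0.6467.

0.6467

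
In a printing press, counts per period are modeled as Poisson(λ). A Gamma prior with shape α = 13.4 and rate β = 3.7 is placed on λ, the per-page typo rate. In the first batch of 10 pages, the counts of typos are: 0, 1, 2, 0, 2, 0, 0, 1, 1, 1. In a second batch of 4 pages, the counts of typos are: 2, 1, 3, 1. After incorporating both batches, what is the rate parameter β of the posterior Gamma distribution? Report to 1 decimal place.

17.7

With a Gamma(shape α, rate β) prior, the Poisson likelihood is conjugate: the posterior is Gamma(α + ΣXᵢ, β + n).
Batch 1: sum of counts S = 8 over n = 10 pages.
After batch 1: Gamma(α+S, β+n) = Gamma(13.4+8, 3.7+10) = Gamma(21.4, 13.7).
Batch 2: sum of counts S = 7 over n = 4 pages.
After batch 2: Gamma(α+S, β+n) = Gamma(21.4+7, 13.7+4) = Gamma(28.4, 17.7).
Posterior β = 17.7.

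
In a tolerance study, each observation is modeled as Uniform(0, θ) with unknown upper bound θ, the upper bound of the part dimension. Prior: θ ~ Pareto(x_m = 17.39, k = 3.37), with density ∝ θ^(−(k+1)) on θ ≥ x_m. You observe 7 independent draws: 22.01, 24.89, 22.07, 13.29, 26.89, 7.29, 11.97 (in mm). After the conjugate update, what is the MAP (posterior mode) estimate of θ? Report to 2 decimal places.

A Pareto(scale x_m, shape k) prior on the upper bound θ of Uniform(0, θ) is conjugate: posterior is Pareto(max(x_m, max xᵢ), k + n).
Sample maximum = 26.89; prior scale x_m = 17.39 → posterior scale = max = 26.89.
Posterior shape = 3.37 + 7 = 10.37.
The Pareto density is decreasing on [x_m, ∞), so the mode is x_m = 26.89.

26.89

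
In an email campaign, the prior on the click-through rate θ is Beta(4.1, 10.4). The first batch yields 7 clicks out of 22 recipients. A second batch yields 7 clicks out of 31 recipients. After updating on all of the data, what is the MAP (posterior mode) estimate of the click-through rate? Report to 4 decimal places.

The Beta prior is conjugate to a Binomial/Bernoulli likelihood; the update adds successes to α and failures to β.
After batch 1: Beta(4.1+7, 10.4+15) = Beta(11.1, 25.4).
After batch 2: Beta(11.1+7, 25.4+24) = Beta(18.1, 49.4).
Mode of Beta(a,b) for a,b>1 is (a−1)/(a+b−2) = 17.1/65.5 = 0.2611.

0.2611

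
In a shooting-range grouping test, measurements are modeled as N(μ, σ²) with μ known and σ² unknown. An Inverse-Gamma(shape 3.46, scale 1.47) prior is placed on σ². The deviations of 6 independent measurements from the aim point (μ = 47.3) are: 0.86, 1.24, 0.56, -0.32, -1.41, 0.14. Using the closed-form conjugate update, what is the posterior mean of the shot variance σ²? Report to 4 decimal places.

With known mean μ and an Inverse-Gamma(α, β) prior on σ², the Normal likelihood is conjugate: posterior is Inv-Gamma(α + n/2, β + Σ(xᵢ−μ)²/2).
Σ(xᵢ−μ)² = (0.86)² + (1.24)² + (0.56)² + (-0.32)² + (-1.41)² + (0.14)² = 4.7009.
Posterior: Inv-Gamma(3.46 + 6/2, 1.47 + 4.7009/2) = Inv-Gamma(6.46, 3.82045).
E[σ²|data] = β/(α−1) = 3.82045/5.46 = 0.6997.

0.6997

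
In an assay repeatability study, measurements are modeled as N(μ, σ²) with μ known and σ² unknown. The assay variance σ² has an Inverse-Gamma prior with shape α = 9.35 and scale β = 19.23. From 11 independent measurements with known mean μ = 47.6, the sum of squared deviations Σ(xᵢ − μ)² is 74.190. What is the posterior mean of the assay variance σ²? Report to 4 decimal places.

4.0668

With known mean μ and an Inverse-Gamma(α, β) prior on σ², the Normal likelihood is conjugate: posterior is Inv-Gamma(α + n/2, β + Σ(xᵢ−μ)²/2).
Posterior: Inv-Gamma(9.35 + 11/2, 19.23 + 74.190/2) = Inv-Gamma(14.85, 56.3250).
E[σ²|data] = β/(α−1) = 56.3250/13.85 = 4.0668.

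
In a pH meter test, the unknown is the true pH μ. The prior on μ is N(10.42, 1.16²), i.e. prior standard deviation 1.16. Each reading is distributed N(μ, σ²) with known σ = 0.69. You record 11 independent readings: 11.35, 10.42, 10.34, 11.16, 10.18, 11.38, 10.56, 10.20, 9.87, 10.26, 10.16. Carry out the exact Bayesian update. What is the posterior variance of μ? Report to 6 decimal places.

For Normal data with known variance σ², a Normal(μ₀, σ₀²) prior on μ is conjugate. Posterior precision = 1/σ₀² + n/σ²; posterior mean is the precision-weighted average of μ₀ and x̄.
σ₀² = 1.16² = 1.3456, σ² = 0.69² = 0.4761; σ² + n·σ₀² = 0.4761 + 11·1.3456 = 15.2777.
Posterior precision = 1/σ₀² + n/σ² = 1/1.3456 + 11/0.4761 = (σ² + n·σ₀²)/(σ₀²σ²) = 15.2777/(1.3456·0.4761); posterior variance σₙ² = σ₀²σ²/(σ² + n·σ₀²) = 1.3456·0.4761/15.2777 = 0.041933.

0.041933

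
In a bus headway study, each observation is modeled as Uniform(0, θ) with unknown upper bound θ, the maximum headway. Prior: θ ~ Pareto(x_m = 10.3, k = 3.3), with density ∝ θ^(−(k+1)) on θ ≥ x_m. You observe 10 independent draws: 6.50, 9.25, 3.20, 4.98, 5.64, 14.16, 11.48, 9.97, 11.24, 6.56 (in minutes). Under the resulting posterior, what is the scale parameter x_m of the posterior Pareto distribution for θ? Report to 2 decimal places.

14.16

A Pareto(scale x_m, shape k) prior on the upper bound θ of Uniform(0, θ) is conjugate: posterior is Pareto(max(x_m, max xᵢ), k + n).
Sample maximum = 14.16; prior scale x_m = 10.3 → posterior scale = max = 14.16.
Posterior shape = 3.3 + 10 = 13.3.
Posterior scale x_m = 14.16.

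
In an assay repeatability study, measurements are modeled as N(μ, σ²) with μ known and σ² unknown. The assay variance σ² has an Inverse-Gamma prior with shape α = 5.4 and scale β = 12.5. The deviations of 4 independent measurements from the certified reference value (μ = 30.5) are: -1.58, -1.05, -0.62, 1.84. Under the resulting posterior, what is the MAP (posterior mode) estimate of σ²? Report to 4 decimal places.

1.9267

With known mean μ and an Inverse-Gamma(α, β) prior on σ², the Normal likelihood is conjugate: posterior is Inv-Gamma(α + n/2, β + Σ(xᵢ−μ)²/2).
Σ(xᵢ−μ)² = (-1.58)² + (-1.05)² + (-0.62)² + (1.84)² = 7.3689.
Posterior: Inv-Gamma(5.4 + 4/2, 12.5 + 7.3689/2) = Inv-Gamma(7.40, 16.18445).
Mode = β/(α+1) = 16.18445/8.40 = 1.9267.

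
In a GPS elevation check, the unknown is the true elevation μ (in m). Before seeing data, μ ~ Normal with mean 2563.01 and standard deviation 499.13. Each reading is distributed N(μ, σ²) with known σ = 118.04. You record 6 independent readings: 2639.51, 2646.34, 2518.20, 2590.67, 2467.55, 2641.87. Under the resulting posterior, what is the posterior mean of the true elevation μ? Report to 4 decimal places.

For Normal data with known variance σ², a Normal(μ₀, σ₀²) prior on μ is conjugate. Posterior precision = 1/σ₀² + n/σ²; posterior mean is the precision-weighted average of μ₀ and x̄.
Σxᵢ = 2639.51 + 2646.34 + 2518.20 + 2590.67 + 2467.55 + 2641.87 = 15504.14, so n·x̄ = 15504.14.
σ₀² = 499.13² = 249130.7569, σ² = 118.04² = 13933.4416; σ² + n·σ₀² = 13933.4416 + 6·249130.7569 = 1508717.983.
Posterior mean = (μ₀/σ₀² + n·x̄/σ²)/(1/σ₀² + n/σ²) = (σ²·μ₀ + σ₀²·n·x̄)/(σ² + n·σ₀²) = (13933.4416·2563.01 + 249130.7569·15504.14)/1508717.983 = 3898269683.438782/1508717.983 = 2583.8293.

2583.8293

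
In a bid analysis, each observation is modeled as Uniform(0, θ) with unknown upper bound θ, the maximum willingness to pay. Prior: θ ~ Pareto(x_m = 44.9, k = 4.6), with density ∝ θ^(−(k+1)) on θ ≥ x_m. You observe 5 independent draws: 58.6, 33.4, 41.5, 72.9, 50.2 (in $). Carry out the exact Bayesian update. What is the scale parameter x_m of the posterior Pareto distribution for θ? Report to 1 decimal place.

A Pareto(scale x_m, shape k) prior on the upper bound θ of Uniform(0, θ) is conjugate: posterior is Pareto(max(x_m, max xᵢ), k + n).
Sample maximum = 72.9; prior scale x_m = 44.9 → posterior scale = max = 72.9.
Posterior shape = 4.6 + 5 = 9.6.
Posterior scale x_m = 72.9.

72.9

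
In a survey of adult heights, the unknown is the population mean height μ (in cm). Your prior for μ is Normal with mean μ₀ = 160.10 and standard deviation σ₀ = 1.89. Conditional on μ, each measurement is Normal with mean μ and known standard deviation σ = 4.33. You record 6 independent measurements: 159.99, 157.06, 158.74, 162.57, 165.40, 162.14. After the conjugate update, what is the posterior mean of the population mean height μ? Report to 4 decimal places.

For Normal data with known variance σ², a Normal(μ₀, σ₀²) prior on μ is conjugate. Posterior precision = 1/σ₀² + n/σ²; posterior mean is the precision-weighted average of μ₀ and x̄.
Σxᵢ = 159.99 + 157.06 + 158.74 + 162.57 + 165.40 + 162.14 = 965.9, so n·x̄ = 965.9.
σ₀² = 1.89² = 3.5721, σ² = 4.33² = 18.7489; σ² + n·σ₀² = 18.7489 + 6·3.5721 = 40.1815.
Posterior mean = (μ₀/σ₀² + n·x̄/σ²)/(1/σ₀² + n/σ²) = (σ²·μ₀ + σ₀²·n·x̄)/(σ² + n·σ₀²) = (18.7489·160.10 + 3.5721·965.9)/40.1815 = 6451.99028/40.1815 = 160.5712.

160.5712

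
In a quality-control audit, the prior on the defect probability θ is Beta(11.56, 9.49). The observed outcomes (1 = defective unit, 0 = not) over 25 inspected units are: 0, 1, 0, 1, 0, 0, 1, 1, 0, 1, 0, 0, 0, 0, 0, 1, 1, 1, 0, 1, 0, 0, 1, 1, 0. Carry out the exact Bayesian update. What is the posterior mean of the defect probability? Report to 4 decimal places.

The Beta prior is conjugate to a Binomial/Bernoulli likelihood; the update adds successes to α and failures to β.
Posterior: Beta(α+k, β+n−k) = Beta(11.56+11, 9.49+14) = Beta(22.56, 23.49).
Posterior mean = α/(α+β) = 22.56/46.05 = 0.4899.

0.4899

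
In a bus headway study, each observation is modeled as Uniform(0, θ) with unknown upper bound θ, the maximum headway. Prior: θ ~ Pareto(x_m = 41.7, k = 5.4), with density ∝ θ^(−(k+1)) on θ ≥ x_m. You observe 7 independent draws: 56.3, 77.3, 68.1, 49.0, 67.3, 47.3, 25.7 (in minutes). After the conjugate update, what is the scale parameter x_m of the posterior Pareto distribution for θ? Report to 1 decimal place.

A Pareto(scale x_m, shape k) prior on the upper bound θ of Uniform(0, θ) is conjugate: posterior is Pareto(max(x_m, max xᵢ), k + n).
Sample maximum = 77.3; prior scale x_m = 41.7 → posterior scale = max = 77.3.
Posterior shape = 5.4 + 7 = 12.4.
Posterior scale x_m = 77.3.

77.3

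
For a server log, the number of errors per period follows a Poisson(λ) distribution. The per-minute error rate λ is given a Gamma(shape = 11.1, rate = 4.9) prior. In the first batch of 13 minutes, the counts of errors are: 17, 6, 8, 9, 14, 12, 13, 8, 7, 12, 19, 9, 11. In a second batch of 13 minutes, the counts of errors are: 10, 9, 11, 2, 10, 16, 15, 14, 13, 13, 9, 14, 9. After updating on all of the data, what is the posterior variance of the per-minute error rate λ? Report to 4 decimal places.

With a Gamma(shape α, rate β) prior, the Poisson likelihood is conjugate: the posterior is Gamma(α + ΣXᵢ, β + n).
Batch 1: sum of counts S = 145 over n = 13 minutes.
After batch 1: Gamma(α+S, β+n) = Gamma(11.1+145, 4.9+13) = Gamma(156.1, 17.9).
Batch 2: sum of counts S = 145 over n = 13 minutes.
After batch 2: Gamma(α+S, β+n) = Gamma(156.1+145, 17.9+13) = Gamma(301.1, 30.9).
Var = α/β² = 301.1/30.9² = 0.3154.

0.3154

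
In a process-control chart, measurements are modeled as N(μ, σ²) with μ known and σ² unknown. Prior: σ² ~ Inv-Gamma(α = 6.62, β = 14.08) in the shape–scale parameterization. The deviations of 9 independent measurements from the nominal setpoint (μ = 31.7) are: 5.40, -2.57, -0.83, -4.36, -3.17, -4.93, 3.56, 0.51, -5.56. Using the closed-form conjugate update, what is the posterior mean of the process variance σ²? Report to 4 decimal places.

With known mean μ and an Inverse-Gamma(α, β) prior on σ², the Normal likelihood is conjugate: posterior is Inv-Gamma(α + n/2, β + Σ(xᵢ−μ)²/2).
Σ(xᵢ−μ)² = (5.40)² + (-2.57)² + (-0.83)² + (-4.36)² + (-3.17)² + (-4.93)² + (3.56)² + (0.51)² + (-5.56)² = 133.6645.
Posterior: Inv-Gamma(6.62 + 9/2, 14.08 + 133.6645/2) = Inv-Gamma(11.12, 80.91225).
E[σ²|data] = β/(α−1) = 80.91225/10.12 = 7.9953.

7.9953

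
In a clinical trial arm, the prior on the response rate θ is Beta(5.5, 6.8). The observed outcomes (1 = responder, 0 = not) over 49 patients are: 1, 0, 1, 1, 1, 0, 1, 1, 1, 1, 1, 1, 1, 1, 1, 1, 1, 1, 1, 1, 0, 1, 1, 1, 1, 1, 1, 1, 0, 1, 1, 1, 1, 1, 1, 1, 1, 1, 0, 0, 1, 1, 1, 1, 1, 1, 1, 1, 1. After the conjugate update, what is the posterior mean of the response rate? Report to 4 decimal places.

0.7912

The Beta prior is conjugate to a Binomial/Bernoulli likelihood; the update adds successes to α and failures to β.
Posterior: Beta(α+k, β+n−k) = Beta(5.5+43, 6.8+6) = Beta(48.5, 12.8).
Posterior mean = α/(α+β) = 48.5/61.3 = 0.7912.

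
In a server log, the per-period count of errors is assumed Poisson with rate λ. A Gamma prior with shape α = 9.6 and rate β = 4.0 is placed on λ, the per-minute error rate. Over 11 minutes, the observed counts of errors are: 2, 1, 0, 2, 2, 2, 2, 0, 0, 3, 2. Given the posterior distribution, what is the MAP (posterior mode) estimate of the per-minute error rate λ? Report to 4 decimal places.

With a Gamma(shape α, rate β) prior, the Poisson likelihood is conjugate: the posterior is Gamma(α + ΣXᵢ, β + n).
Sum of counts S = 16 over n = 11 minutes.
Posterior: Gamma(α+S, β+n) = Gamma(9.6+16, 4.0+11) = Gamma(25.6, 15.0).
Mode of Gamma(α,β) for α≥1 is (α−1)/β = 24.6/15.0 = 1.6400.

1.6400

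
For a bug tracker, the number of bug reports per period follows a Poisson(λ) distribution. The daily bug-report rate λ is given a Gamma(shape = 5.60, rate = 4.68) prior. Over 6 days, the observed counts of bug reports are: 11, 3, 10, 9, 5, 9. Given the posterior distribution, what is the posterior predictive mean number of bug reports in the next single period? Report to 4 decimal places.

4.9251

With a Gamma(shape α, rate β) prior, the Poisson likelihood is conjugate: the posterior is Gamma(α + ΣXᵢ, β + n).
Sum of counts S = 47 over n = 6 days.
Posterior: Gamma(α+S, β+n) = Gamma(5.60+47, 4.68+6) = Gamma(52.60, 10.68).
The predictive distribution for one future period is NegBinom with mean α/β = 4.9251.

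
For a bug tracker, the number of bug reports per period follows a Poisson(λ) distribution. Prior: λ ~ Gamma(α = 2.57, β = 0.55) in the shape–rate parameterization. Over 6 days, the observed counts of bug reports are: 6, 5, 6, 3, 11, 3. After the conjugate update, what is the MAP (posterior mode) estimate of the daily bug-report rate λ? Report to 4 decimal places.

5.4305

With a Gamma(shape α, rate β) prior, the Poisson likelihood is conjugate: the posterior is Gamma(α + ΣXᵢ, β + n).
Sum of counts S = 34 over n = 6 days.
Posterior: Gamma(α+S, β+n) = Gamma(2.57+34, 0.55+6) = Gamma(36.57, 6.55).
Mode of Gamma(α,β) for α≥1 is (α−1)/β = 35.57/6.55 = 5.4305.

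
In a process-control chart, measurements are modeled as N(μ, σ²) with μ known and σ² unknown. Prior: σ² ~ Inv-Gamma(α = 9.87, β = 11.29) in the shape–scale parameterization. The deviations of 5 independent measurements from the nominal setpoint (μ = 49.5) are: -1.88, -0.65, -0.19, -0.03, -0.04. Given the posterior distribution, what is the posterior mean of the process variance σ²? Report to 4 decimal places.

1.1687

With known mean μ and an Inverse-Gamma(α, β) prior on σ², the Normal likelihood is conjugate: posterior is Inv-Gamma(α + n/2, β + Σ(xᵢ−μ)²/2).
Σ(xᵢ−μ)² = (-1.88)² + (-0.65)² + (-0.19)² + (-0.03)² + (-0.04)² = 3.9955.
Posterior: Inv-Gamma(9.87 + 5/2, 11.29 + 3.9955/2) = Inv-Gamma(12.37, 13.28775).
E[σ²|data] = β/(α−1) = 13.28775/11.37 = 1.1687.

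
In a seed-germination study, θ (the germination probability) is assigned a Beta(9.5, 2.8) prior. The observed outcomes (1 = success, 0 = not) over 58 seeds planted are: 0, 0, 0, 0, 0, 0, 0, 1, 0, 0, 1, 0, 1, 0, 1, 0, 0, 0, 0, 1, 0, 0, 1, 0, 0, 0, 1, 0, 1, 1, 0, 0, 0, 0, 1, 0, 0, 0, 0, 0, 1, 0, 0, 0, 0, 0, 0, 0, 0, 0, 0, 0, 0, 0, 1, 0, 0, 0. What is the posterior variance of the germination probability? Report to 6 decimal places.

0.002978

The Beta prior is conjugate to a Binomial/Bernoulli likelihood; the update adds successes to α and failures to β.
Posterior: Beta(α+k, β+n−k) = Beta(9.5+12, 2.8+46) = Beta(21.5, 48.8).
Var = αβ/((α+β)²(α+β+1)) = 21.5·48.8/(70.3²·71.3) = 0.002978.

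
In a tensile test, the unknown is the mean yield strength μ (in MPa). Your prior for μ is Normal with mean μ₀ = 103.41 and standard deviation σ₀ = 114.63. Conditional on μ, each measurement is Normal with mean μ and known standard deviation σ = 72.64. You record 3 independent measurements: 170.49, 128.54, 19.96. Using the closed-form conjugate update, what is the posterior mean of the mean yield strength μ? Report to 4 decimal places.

For Normal data with known variance σ², a Normal(μ₀, σ₀²) prior on μ is conjugate. Posterior precision = 1/σ₀² + n/σ²; posterior mean is the precision-weighted average of μ₀ and x̄.
Σxᵢ = 170.49 + 128.54 + 19.96 = 318.99, so n·x̄ = 318.99.
σ₀² = 114.63² = 13140.0369, σ² = 72.64² = 5276.5696; σ² + n·σ₀² = 5276.5696 + 3·13140.0369 = 44696.6803.
Posterior mean = (μ₀/σ₀² + n·x̄/σ²)/(1/σ₀² + n/σ²) = (σ²·μ₀ + σ₀²·n·x̄)/(σ² + n·σ₀²) = (5276.5696·103.41 + 13140.0369·318.99)/44696.6803 = 4737190.433067/44696.6803 = 105.9853.

105.9853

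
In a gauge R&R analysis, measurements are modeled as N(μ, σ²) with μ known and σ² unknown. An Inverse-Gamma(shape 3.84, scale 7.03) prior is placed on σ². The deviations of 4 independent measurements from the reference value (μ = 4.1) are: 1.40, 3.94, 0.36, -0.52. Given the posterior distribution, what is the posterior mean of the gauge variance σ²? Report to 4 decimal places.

3.3000

With known mean μ and an Inverse-Gamma(α, β) prior on σ², the Normal likelihood is conjugate: posterior is Inv-Gamma(α + n/2, β + Σ(xᵢ−μ)²/2).
Σ(xᵢ−μ)² = (1.40)² + (3.94)² + (0.36)² + (-0.52)² = 17.8836.
Posterior: Inv-Gamma(3.84 + 4/2, 7.03 + 17.8836/2) = Inv-Gamma(5.84, 15.97180).
E[σ²|data] = β/(α−1) = 15.97180/4.84 = 3.3000.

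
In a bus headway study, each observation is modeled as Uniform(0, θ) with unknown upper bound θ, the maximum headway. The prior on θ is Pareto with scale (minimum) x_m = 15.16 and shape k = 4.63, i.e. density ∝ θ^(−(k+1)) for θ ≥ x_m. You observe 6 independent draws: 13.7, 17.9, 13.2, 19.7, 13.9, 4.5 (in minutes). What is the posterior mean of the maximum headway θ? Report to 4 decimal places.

21.7457

A Pareto(scale x_m, shape k) prior on the upper bound θ of Uniform(0, θ) is conjugate: posterior is Pareto(max(x_m, max xᵢ), k + n).
Sample maximum = 19.7; prior scale x_m = 15.16 → posterior scale = max = 19.70.
Posterior shape = 4.63 + 6 = 10.63.
E[θ|data] = k·x_m/(k−1) = 10.63·19.70/9.63 = 21.7457.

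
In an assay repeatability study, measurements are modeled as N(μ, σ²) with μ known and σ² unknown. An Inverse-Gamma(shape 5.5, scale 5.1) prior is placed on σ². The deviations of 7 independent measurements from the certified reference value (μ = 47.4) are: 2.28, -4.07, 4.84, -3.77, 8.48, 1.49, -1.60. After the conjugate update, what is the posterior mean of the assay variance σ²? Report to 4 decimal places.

9.1433

With known mean μ and an Inverse-Gamma(α, β) prior on σ², the Normal likelihood is conjugate: posterior is Inv-Gamma(α + n/2, β + Σ(xᵢ−μ)²/2).
Σ(xᵢ−μ)² = (2.28)² + (-4.07)² + (4.84)² + (-3.77)² + (8.48)² + (1.49)² + (-1.60)² = 136.0923.
Posterior: Inv-Gamma(5.5 + 7/2, 5.1 + 136.0923/2) = Inv-Gamma(9.00, 73.14615).
E[σ²|data] = β/(α−1) = 73.14615/8.00 = 9.1433.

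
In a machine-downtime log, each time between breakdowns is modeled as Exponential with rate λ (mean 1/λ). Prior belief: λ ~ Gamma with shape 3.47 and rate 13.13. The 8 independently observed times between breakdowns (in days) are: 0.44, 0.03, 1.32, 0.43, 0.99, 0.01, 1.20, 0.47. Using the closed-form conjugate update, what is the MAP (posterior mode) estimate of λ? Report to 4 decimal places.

0.5810

With a Gamma(shape α, rate β) prior on the exponential rate λ, the posterior after n observations with total T = Σxᵢ is Gamma(α+n, β+T).
Sum of observations T = 4.89 days; n = 8.
Posterior: Gamma(3.47+8, 13.13+4.89) = Gamma(11.47, 18.02).
Mode = (α−1)/β = 0.5810.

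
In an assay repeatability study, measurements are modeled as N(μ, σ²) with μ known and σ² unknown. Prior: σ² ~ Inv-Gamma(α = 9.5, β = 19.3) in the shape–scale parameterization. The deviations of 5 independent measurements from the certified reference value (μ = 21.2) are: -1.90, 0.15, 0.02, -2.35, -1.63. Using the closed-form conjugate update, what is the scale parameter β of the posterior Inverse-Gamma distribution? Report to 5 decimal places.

25.20615

With known mean μ and an Inverse-Gamma(α, β) prior on σ², the Normal likelihood is conjugate: posterior is Inv-Gamma(α + n/2, β + Σ(xᵢ−μ)²/2).
Σ(xᵢ−μ)² = (-1.90)² + (0.15)² + (0.02)² + (-2.35)² + (-1.63)² = 11.8123.
Posterior: Inv-Gamma(9.5 + 5/2, 19.3 + 11.8123/2) = Inv-Gamma(12.00, 25.20615).
Posterior β = 25.20615.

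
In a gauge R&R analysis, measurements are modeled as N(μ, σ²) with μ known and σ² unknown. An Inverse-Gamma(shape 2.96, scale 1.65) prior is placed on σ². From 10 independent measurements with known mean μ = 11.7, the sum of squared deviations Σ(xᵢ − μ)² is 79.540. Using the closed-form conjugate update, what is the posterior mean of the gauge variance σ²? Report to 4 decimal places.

5.9511

With known mean μ and an Inverse-Gamma(α, β) prior on σ², the Normal likelihood is conjugate: posterior is Inv-Gamma(α + n/2, β + Σ(xᵢ−μ)²/2).
Posterior: Inv-Gamma(2.96 + 10/2, 1.65 + 79.540/2) = Inv-Gamma(7.96, 41.4200).
E[σ²|data] = β/(α−1) = 41.4200/6.96 = 5.9511.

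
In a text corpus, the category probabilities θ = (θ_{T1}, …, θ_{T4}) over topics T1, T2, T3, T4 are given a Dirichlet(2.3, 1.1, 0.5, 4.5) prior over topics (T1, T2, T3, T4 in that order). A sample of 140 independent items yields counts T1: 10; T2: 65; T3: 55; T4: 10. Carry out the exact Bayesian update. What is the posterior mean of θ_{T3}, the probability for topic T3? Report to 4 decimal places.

0.3740

The Dirichlet prior is conjugate to the Multinomial likelihood: each posterior αⱼ = prior αⱼ + observed count nⱼ.
Posterior concentration: (12.3, 66.1, 55.5, 14.5), total = 148.4.
E[θ_{T3}|data] = α_{T3}/Σα = 55.5/148.4 = 0.3740.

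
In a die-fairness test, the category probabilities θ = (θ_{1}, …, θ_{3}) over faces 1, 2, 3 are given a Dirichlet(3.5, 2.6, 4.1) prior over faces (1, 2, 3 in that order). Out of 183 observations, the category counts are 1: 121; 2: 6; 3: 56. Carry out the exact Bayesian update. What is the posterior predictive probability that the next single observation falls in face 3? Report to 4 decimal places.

The Dirichlet prior is conjugate to the Multinomial likelihood: each posterior αⱼ = prior αⱼ + observed count nⱼ.
Posterior concentration: (124.5, 8.6, 60.1), total = 193.2.
P(next = 3 | data) = α_{3}/Σα = 0.3111.

0.3111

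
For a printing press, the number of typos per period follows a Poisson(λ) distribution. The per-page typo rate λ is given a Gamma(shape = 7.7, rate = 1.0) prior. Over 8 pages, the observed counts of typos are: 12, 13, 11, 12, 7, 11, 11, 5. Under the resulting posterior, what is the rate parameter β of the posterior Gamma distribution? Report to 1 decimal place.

9.0

With a Gamma(shape α, rate β) prior, the Poisson likelihood is conjugate: the posterior is Gamma(α + ΣXᵢ, β + n).
Sum of counts S = 82 over n = 8 pages.
Posterior: Gamma(α+S, β+n) = Gamma(7.7+82, 1.0+8) = Gamma(89.7, 9.0).
Posterior β = 9.0.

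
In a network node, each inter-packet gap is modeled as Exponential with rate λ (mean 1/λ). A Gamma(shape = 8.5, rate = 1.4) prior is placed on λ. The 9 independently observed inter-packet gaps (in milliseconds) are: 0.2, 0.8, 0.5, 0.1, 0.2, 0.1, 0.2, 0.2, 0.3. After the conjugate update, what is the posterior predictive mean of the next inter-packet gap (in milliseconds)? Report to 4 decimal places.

With a Gamma(shape α, rate β) prior on the exponential rate λ, the posterior after n observations with total T = Σxᵢ is Gamma(α+n, β+T).
Sum of observations T = 2.6 milliseconds; n = 9.
Posterior: Gamma(8.5+9, 1.4+2.6) = Gamma(17.5, 4.0).
The predictive distribution for the next observation is Lomax; its mean is β/(α−1) = 4.0/16.5 = 0.2424.

0.2424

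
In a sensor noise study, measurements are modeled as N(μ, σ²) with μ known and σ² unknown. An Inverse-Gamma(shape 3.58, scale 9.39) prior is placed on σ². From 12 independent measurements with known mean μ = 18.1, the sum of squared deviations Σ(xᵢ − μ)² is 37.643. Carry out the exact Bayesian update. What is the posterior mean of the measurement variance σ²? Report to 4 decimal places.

With known mean μ and an Inverse-Gamma(α, β) prior on σ², the Normal likelihood is conjugate: posterior is Inv-Gamma(α + n/2, β + Σ(xᵢ−μ)²/2).
Posterior: Inv-Gamma(3.58 + 12/2, 9.39 + 37.643/2) = Inv-Gamma(9.58, 28.2115).
E[σ²|data] = β/(α−1) = 28.2115/8.58 = 3.2881.

3.2881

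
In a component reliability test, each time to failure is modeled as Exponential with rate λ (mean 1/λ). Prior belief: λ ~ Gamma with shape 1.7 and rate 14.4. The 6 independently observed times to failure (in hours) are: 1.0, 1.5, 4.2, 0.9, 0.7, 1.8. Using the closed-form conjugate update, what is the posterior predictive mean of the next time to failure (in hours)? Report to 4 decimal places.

3.6567

With a Gamma(shape α, rate β) prior on the exponential rate λ, the posterior after n observations with total T = Σxᵢ is Gamma(α+n, β+T).
Sum of observations T = 10.1 hours; n = 6.
Posterior: Gamma(1.7+6, 14.4+10.1) = Gamma(7.7, 24.5).
The predictive distribution for the next observation is Lomax; its mean is β/(α−1) = 24.5/6.7 = 3.6567.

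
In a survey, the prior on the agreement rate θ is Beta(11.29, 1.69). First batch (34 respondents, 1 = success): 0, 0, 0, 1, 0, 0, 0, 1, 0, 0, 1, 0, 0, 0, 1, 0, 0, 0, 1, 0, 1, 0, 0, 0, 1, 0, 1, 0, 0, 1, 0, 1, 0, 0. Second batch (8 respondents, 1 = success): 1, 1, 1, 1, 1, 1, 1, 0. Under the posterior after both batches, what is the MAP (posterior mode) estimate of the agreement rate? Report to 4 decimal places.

0.5151

The Beta prior is conjugate to a Binomial/Bernoulli likelihood; the update adds successes to α and failures to β.
After batch 1: Beta(11.29+10, 1.69+24) = Beta(21.29, 25.69).
After batch 2: Beta(21.29+7, 25.69+1) = Beta(28.29, 26.69).
Mode of Beta(a,b) for a,b>1 is (a−1)/(a+b−2) = 27.29/52.98 = 0.5151.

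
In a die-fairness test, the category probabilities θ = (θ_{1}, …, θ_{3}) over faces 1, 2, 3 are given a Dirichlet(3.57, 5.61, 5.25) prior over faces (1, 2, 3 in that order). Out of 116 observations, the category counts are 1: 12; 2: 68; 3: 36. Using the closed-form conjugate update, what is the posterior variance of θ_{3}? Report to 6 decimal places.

0.001645

The Dirichlet prior is conjugate to the Multinomial likelihood: each posterior αⱼ = prior αⱼ + observed count nⱼ.
Posterior concentration: (15.57, 73.61, 41.25), total = 130.43.
Var[θ_j] = α_j(Σα−α_j)/((Σα)²(Σα+1)) = 41.25·89.18/(130.43²·131.43) = 0.001645.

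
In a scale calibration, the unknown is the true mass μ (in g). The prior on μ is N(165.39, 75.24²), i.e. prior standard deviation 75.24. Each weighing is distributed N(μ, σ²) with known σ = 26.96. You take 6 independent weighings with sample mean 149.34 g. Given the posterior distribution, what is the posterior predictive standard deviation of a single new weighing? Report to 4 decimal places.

29.0765

For Normal data with known variance σ², a Normal(μ₀, σ₀²) prior on μ is conjugate. Posterior precision = 1/σ₀² + n/σ²; posterior mean is the precision-weighted average of μ₀ and x̄.
σ₀² = 75.24² = 5661.0576, σ² = 26.96² = 726.8416; σ² + n·σ₀² = 726.8416 + 6·5661.0576 = 34693.1872.
Posterior precision = 1/σ₀² + n/σ² = 1/5661.0576 + 6/726.8416 = (σ² + n·σ₀²)/(σ₀²σ²) = 34693.1872/(5661.0576·726.8416); posterior variance σₙ² = σ₀²σ²/(σ² + n·σ₀²) = 5661.0576·726.8416/34693.1872 = 118.602311.
Predictive variance for one new observation = σₙ² + σ² = 5661.0576·726.8416/34693.1872 + 726.8416 = σ²·(σ₀² + 34693.1872)/34693.1872 = 726.8416·40354.2448/34693.1872 = 845.443911; SD = √(726.8416·40354.2448/34693.1872) = 29.0765.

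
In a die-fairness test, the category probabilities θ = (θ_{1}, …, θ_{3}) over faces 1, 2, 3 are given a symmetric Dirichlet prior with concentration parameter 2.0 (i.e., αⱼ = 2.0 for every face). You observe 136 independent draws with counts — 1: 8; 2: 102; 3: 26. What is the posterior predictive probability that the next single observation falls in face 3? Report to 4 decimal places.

The Dirichlet prior is conjugate to the Multinomial likelihood: each posterior αⱼ = prior αⱼ + observed count nⱼ.
Posterior concentration: (10.0, 104.0, 28.0), total = 142.0.
P(next = 3 | data) = α_{3}/Σα = 0.1972.

0.1972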